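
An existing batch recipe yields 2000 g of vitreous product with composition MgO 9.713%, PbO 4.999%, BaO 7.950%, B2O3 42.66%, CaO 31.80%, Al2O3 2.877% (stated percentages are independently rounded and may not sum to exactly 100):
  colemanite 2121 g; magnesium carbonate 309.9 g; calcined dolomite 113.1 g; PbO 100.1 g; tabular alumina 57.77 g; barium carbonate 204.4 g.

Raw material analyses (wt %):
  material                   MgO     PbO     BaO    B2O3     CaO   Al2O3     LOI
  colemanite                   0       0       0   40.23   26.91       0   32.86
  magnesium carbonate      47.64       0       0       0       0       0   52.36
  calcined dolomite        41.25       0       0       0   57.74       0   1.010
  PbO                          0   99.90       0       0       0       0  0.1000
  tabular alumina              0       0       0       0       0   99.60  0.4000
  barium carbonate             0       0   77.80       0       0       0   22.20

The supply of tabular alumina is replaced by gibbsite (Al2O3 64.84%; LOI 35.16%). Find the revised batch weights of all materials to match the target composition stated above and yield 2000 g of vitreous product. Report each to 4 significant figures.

Revised batch per 2000 g vitreous product:
  colemanite: 2121 g
  magnesium carbonate: 309.9 g
  calcined dolomite: 113.1 g
  PbO: 100.1 g
  gibbsite: 88.74 g
  barium carbonate: 204.4 g
Total batch = 2937 g; LOI loss = 937.0 g

Mid-chain values are printed, rounded to four significant digits, when written out; every computation holds full precision end to end — every reported value undergoes a single rounding. Derived quantities (the yield, LOI, the six compositions, the totals, net glass mass) are carried from the batch weights per 2000 g of glass in exact precision exactly as shown in either problem or answer.
Target oxide masses per 2000 g vitreous product:
  MgO: 9.713% × 2000 = 194.3 g
  PbO: 4.999% × 2000 = 99.98 g
  BaO: 7.950% × 2000 = 159.0 g
  B2O3: 42.66% × 2000 = 853.2 g
  CaO: 31.80% × 2000 = 636.0 g
  Al2O3: 2.877% × 2000 = 57.54 g
Balance tally, oxide-wise, on the weights just shown, relative to the basis at hand (delivered sums recover each target exact up to rounding of places):
  MgO: 309.9·0.4764 + 113.1·0.4125 = 194.3 g (target 194.3 g)
  PbO: 100.1·0.9990 = 100.0 g (target 99.98 g)
  BaO: 204.4·0.7780 = 159.0 g (target 159.0 g)
  B2O3: 2121·0.4023 = 853.3 g (target 853.2 g)
  CaO: 2121·0.2691 + 113.1·0.5774 = 636.1 g (target 636.0 g)
  Al2O3: 88.74·0.6484 = 57.54 g (target 57.54 g)
Glass-mass closure: batch Σ − ignition loss = 2000 g (the Σ of target masses is 2000 g; basis as stated: 2000 g — a pure rounding effect).
Batch grand total — Σ batch = 2937 g; ignition loss, Σ(batch × LOI) = 937.0 g; the yield ratio, glass ÷ batch: 68.10%.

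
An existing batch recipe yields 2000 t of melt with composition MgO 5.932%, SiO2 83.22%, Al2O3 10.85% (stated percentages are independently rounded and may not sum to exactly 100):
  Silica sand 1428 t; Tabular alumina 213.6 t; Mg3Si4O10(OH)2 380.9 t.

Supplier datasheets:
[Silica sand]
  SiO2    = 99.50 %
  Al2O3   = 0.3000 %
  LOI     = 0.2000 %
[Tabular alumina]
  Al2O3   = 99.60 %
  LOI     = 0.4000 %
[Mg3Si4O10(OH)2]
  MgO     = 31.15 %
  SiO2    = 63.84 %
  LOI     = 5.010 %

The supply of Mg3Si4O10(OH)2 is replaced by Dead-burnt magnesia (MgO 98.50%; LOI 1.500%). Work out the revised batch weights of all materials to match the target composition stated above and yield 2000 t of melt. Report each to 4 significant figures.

The working math maintains full float precision throughout — intermediates are shown, rounded to 4 significant digits, as written; each reported figure undergoes a single rounding. The derived quantities (net glass mass, the totals, the three compositions, the yield, LOI) are recomputed using the weight values for 2000 t of glass at exact precision, as they appear in question or answer.
Oxide-by-oxide targets in 2000 t melt:
  MgO: 5.932% × 2000 = 118.6 t
  SiO2: 83.22% × 2000 = 1664 t
  Al2O3: 10.85% × 2000 = 217.0 t
Checking each oxide sum with the batch weights as given, for the quoted basis mass (oxide sums agree with the targets within answer rounding):
  MgO: 120.4·0.9850 = 118.6 t (target 118.6 t)
  SiO2: 1673·0.9950 = 1665 t (target 1664 t)
  Al2O3: 1673·0.003000 + 212.8·0.9960 = 217.0 t (target 217.0 t)
Glass-mass closure: the batch minus its LOI: 2000 t (summing oxide targets gives 2000 t; basis as stated: 2000 t — a pure rounding effect).
Total batch = Σ batch = 2006 t; ignition loss, Σ(batch × LOI) = 6.003 t; as yield: glass ÷ batch → 99.70%.

Revised batch per 2000 t melt:
  Silica sand: 1673 t
  Tabular alumina: 212.8 t
  Dead-burnt magnesia: 120.4 t
Total batch = 2006 t; LOI loss = 6.003 t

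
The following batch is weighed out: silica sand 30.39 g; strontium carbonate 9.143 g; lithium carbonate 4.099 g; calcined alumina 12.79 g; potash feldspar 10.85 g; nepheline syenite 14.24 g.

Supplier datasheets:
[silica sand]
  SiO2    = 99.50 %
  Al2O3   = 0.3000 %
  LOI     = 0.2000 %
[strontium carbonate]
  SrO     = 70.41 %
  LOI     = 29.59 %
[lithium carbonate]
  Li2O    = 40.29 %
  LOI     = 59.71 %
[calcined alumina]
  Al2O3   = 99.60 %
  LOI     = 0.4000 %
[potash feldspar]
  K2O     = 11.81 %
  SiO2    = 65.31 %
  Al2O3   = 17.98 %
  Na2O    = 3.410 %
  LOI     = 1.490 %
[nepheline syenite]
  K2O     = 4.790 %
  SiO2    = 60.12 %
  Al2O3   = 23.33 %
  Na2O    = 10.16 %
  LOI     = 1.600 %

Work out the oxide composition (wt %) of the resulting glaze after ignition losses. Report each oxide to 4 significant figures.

Glass mass = 75.86 g (batch 81.51 − LOI 5.654).
Composition: K2O 2.588%, SiO2 60.49%, Al2O3 23.86%, SrO 8.486%, Li2O 2.177%, Na2O 2.395%

In-progress results are shown, with 4-significant-digit rounding, between the steps; the working math holds full float precision throughout. Every reported value undergoes a single rounding — all derived quantities, including the totals, LOI, the yield, six oxide percentages, net glass mass, are computed using the weight values per 75.86 g of glass at full float precision as they appear in either problem or answer.
Oxide-by-oxide delivered mass:
  K2O: 10.85·0.1181 + 14.24·0.04790 = 1.963 g
  SiO2: 30.39·0.9950 + 10.85·0.6531 + 14.24·0.6012 = 45.89 g
  Al2O3: 30.39·0.003000 + 12.79·0.9960 + 10.85·0.1798 + 14.24·0.2333 = 18.10 g
  SrO: 9.143·0.7041 = 6.438 g
  Li2O: 4.099·0.4029 = 1.651 g
  Na2O: 10.85·0.03410 + 14.24·0.1016 = 1.817 g
LOI: 30.39·0.002000 + 9.143·0.2959 + 4.099·0.5971 + 12.79·0.004000 + 10.85·0.01490 + 14.24·0.01600 = 5.654 g
Resulting glass, batch − LOI: 81.51 − 5.654 = 75.86 g (matching Σ of the oxides)
each wt % is 100 × oxide ÷ glass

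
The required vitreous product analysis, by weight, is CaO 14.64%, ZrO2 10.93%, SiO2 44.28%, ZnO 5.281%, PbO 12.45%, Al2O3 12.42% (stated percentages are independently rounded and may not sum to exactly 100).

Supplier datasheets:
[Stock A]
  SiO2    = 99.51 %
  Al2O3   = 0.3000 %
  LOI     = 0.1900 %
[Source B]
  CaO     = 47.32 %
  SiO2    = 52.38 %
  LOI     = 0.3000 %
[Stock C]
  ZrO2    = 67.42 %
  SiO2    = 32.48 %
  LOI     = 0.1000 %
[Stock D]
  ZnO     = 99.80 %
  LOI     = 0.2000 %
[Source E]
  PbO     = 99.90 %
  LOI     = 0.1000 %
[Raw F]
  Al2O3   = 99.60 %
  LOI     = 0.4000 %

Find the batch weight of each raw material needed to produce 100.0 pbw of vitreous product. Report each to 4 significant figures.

Every computation runs at exact precision in all steps. Mid-chain values appear, with 4-significant-digit rounding, in the working. Every reported result is rounded a single time — all derived quantities are carried from the weighed amounts per 100.0 pbw of glass in exact precision (yield, LOI, totals, six oxide percentages, glass mass), exactly as printed in the problem or the answer.
Per-oxide target masses for 100.0 pbw vitreous product:
  CaO: 14.64% × 100.0 = 14.64 pbw
  ZrO2: 10.93% × 100.0 = 10.93 pbw
  SiO2: 44.28% × 100.0 = 44.28 pbw
  ZnO: 5.281% × 100.0 = 5.281 pbw
  PbO: 12.45% × 100.0 = 12.45 pbw
  Al2O3: 12.42% × 100.0 = 12.42 pbw
A balance pass over the oxides, from the weights as reported, for the quoted basis mass (oxide sums agree with the targets up to rounding of the answer):
  CaO: 30.94·0.4732 = 14.64 pbw (target 14.64 pbw)
  ZrO2: 16.21·0.6742 = 10.93 pbw (target 10.93 pbw)
  SiO2: 22.92·0.9951 + 30.94·0.5238 + 16.21·0.3248 = 44.28 pbw (target 44.28 pbw)
  ZnO: 5.292·0.9980 = 5.281 pbw (target 5.281 pbw)
  PbO: 12.46·0.9990 = 12.45 pbw (target 12.45 pbw)
  Al2O3: 22.92·0.003000 + 12.40·0.9960 = 12.42 pbw (target 12.42 pbw)
Auditing the glass mass value: total charge less LOI = 100.0 pbw (oxide target masses add up to 100.0 pbw; versus the stated basis of 100.0 pbw — gaps are rounding artifacts).
Total batch = Σ batch = 100.2 pbw; loss to ignition Σ batch·LOI = 0.2252 pbw; yield, glass over the total, = 99.78%.

Batch per 100.0 pbw vitreous product:
  Stock A: 22.92 pbw
  Source B: 30.94 pbw
  Stock C: 16.21 pbw
  Stock D: 5.292 pbw
  Source E: 12.46 pbw
  Raw F: 12.40 pbw
Total batch = 100.2 pbw; LOI loss = 0.2252 pbw; yield = 99.78%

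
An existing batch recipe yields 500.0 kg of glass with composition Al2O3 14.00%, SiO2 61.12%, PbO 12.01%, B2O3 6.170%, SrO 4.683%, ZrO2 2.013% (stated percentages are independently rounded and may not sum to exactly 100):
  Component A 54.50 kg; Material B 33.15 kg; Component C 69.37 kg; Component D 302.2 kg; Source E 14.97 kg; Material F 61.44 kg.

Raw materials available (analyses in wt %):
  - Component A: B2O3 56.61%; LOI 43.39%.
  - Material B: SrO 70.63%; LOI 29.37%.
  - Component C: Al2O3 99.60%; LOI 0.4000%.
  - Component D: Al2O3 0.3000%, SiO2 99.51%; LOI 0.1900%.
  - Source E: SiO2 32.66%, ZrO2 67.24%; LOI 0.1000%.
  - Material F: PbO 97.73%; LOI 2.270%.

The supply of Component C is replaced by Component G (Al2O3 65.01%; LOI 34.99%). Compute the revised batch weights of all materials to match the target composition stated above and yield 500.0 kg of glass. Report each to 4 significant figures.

All arithmetic holds full precision at every stage; mid-chain values appear rounded to four significant digits within the worked lines; exactly one rounding goes into every reported result — all derived quantities, including LOI, glass mass, totals, yield, six oxide percentages, are re-derived using the weight values per 500.0 kg of glass at exact precision, precisely as stated by the question or the answer.
Oxide-by-oxide targets in 500.0 kg glass:
  Al2O3: 14.00% × 500.0 = 70.00 kg
  SiO2: 61.12% × 500.0 = 305.6 kg
  PbO: 12.01% × 500.0 = 60.05 kg
  B2O3: 6.170% × 500.0 = 30.85 kg
  SrO: 4.683% × 500.0 = 23.42 kg
  ZrO2: 2.013% × 500.0 = 10.06 kg
A balance pass over the oxides, given the weights on record, relative to the basis at hand (summed amounts equal target values modulo rounding of the values):
  Al2O3: 106.3·0.6501 + 302.2·0.003000 = 70.01 kg (target 70.00 kg)
  SiO2: 302.2·0.9951 + 14.97·0.3266 = 305.6 kg (target 305.6 kg)
  PbO: 61.44·0.9773 = 60.05 kg (target 60.05 kg)
  B2O3: 54.50·0.5661 = 30.85 kg (target 30.85 kg)
  SrO: 33.15·0.7063 = 23.41 kg (target 23.42 kg)
  ZrO2: 14.97·0.6724 = 10.07 kg (target 10.06 kg)
Glass mass check: batch Σ − ignition loss = 500.0 kg (targets for the oxides total 500.0 kg; basis as stated: 500.0 kg — rounding explains the deltas).
Batch total: Σ batch = 572.6 kg; Σ batch·LOI gives LOI loss = 72.56 kg; glass ÷ batch gives a yield of 87.33%.

Revised batch per 500.0 kg glass:
  Component A: 54.50 kg
  Material B: 33.15 kg
  Component G: 106.3 kg
  Component D: 302.2 kg
  Source E: 14.97 kg
  Material F: 61.44 kg
Total batch = 572.6 kg; LOI loss = 72.56 kg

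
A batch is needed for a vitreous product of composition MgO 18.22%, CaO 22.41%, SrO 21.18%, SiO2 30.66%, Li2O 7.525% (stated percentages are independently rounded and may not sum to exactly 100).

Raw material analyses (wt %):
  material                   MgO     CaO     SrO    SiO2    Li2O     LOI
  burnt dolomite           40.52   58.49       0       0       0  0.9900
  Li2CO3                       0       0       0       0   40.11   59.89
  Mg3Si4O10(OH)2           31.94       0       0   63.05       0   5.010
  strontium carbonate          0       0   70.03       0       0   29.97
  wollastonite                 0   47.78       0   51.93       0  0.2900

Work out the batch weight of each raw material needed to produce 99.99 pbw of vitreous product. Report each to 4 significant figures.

Every computation holds exact precision in every operation. The intermediate values appear rounded off to 4 significant digits between the steps. Each reported figure includes exactly one rounding — all derived quantities, which include net glass mass, LOI, the five compositions, yield, the totals, are carried at exact precision, as they appear in the question or the answer, from the batch weights at 99.99 pbw of glass.
Per-oxide target masses for 99.99 pbw vitreous product:
  MgO: 18.22% × 99.99 = 18.22 pbw
  CaO: 22.41% × 99.99 = 22.41 pbw
  SrO: 21.18% × 99.99 = 21.18 pbw
  SiO2: 30.66% × 99.99 = 30.66 pbw
  Li2O: 7.525% × 99.99 = 7.524 pbw
Sums-versus-targets review on the weights just shown, at the basis given (each sum matches its target mass up to rounding of the answer):
  MgO: 20.66·0.4052 + 30.83·0.3194 = 18.22 pbw (target 18.22 pbw)
  CaO: 20.66·0.5849 + 21.61·0.4778 = 22.41 pbw (target 22.41 pbw)
  SrO: 30.24·0.7003 = 21.18 pbw (target 21.18 pbw)
  SiO2: 30.83·0.6305 + 21.61·0.5193 = 30.66 pbw (target 30.66 pbw)
  Li2O: 18.76·0.4011 = 7.525 pbw (target 7.524 pbw)
Consistency of the glass mass: batch total minus LOI = 99.99 pbw (the targets, summed, come to 99.99 pbw; basis as stated: 99.99 pbw — differing by rounding only).
Batch grand total — Σ batch = 122.1 pbw; loss to ignition Σ batch·LOI = 22.11 pbw; glass ÷ batch gives a yield of 81.89%.

Batch per 99.99 pbw vitreous product:
  burnt dolomite: 20.66 pbw
  Li2CO3: 18.76 pbw
  Mg3Si4O10(OH)2: 30.83 pbw
  strontium carbonate: 30.24 pbw
  wollastonite: 21.61 pbw
Total batch = 122.1 pbw; LOI loss = 22.11 pbw; yield = 81.89%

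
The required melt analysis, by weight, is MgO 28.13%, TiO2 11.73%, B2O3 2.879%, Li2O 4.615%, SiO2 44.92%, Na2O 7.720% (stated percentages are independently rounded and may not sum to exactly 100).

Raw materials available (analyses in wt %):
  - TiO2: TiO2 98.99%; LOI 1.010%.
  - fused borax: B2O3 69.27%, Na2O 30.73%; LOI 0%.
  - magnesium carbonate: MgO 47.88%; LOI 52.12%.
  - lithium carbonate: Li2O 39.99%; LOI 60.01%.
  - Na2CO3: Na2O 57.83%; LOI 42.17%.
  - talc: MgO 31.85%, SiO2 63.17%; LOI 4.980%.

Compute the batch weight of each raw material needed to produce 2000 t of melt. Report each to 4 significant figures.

Values along the way are rounded to 4 significant digits when quoted. Every computation runs at exact precision throughout; every reported number is rounded once only. All derived quantities, including the six compositions, totals, the yield, ignition loss, glass mass, are recomputed using the weight values for 2000 t of glass at full precision as given in problem or answer.
Target oxide masses per 2000 t melt:
  MgO: 28.13% × 2000 = 562.6 t
  TiO2: 11.73% × 2000 = 234.6 t
  B2O3: 2.879% × 2000 = 57.58 t
  Li2O: 4.615% × 2000 = 92.30 t
  SiO2: 44.92% × 2000 = 898.4 t
  Na2O: 7.720% × 2000 = 154.4 t
A balance pass over the oxides, per the reported batch figures, versus the basis set out (target by target, the sums agree once rounding is allowed for):
  MgO: 229.0·0.4788 + 1422·0.3185 = 562.6 t (target 562.6 t)
  TiO2: 237.0·0.9899 = 234.6 t (target 234.6 t)
  B2O3: 83.12·0.6927 = 57.58 t (target 57.58 t)
  Li2O: 230.8·0.3999 = 92.30 t (target 92.30 t)
  SiO2: 1422·0.6317 = 898.3 t (target 898.4 t)
  Na2O: 83.12·0.3073 + 222.8·0.5783 = 154.4 t (target 154.4 t)
Consistency of the glass mass: whole batch net of LOI = 2000 t (oxide target masses add up to 2000 t; stated basis 2000 t — any gap is answer rounding).
Adding the batch up: Σ batch = 2425 t; Σ batch·LOI gives LOI loss = 425.0 t; yield: glass divided by total = 82.47%.

Batch per 2000 t melt:
  TiO2: 237.0 t
  fused borax: 83.12 t
  magnesium carbonate: 229.0 t
  lithium carbonate: 230.8 t
  Na2CO3: 222.8 t
  talc: 1422 t
Total batch = 2425 t; LOI loss = 425.0 t; yield = 82.47%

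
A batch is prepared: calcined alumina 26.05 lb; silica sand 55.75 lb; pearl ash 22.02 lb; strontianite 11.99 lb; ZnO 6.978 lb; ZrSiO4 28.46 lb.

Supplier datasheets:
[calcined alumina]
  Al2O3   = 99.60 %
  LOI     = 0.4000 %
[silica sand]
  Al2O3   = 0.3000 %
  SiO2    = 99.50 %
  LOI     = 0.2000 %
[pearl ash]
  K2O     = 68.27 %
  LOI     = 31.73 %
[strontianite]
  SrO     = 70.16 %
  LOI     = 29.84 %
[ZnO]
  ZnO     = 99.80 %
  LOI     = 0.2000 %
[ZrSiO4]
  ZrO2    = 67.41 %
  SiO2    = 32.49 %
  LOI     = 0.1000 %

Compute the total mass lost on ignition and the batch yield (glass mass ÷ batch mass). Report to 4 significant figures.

LOI loss = 10.82 lb; glass = 140.4 lb; yield = 92.84%

Working values appear rounded to 4 significant figures at each printed step — all internal work maintains full precision through every step; every reported number is rounded only once — derived quantities, including LOI, the totals, six oxide percentages, the yield, net glass mass, are carried using the weight values at 140.4 lb of glass in full float precision, as written in either problem or answer.
Per-material ignition loss:
  calcined alumina: 26.05 × 0.004000 = 0.1042 lb
  silica sand: 55.75 × 0.002000 = 0.1115 lb
  pearl ash: 22.02 × 0.3173 = 6.987 lb
  strontianite: 11.99 × 0.2984 = 3.578 lb
  ZnO: 6.978 × 0.002000 = 0.01396 lb
  ZrSiO4: 28.46 × 0.001000 = 0.02846 lb
Total LOI = 10.82 lb
Glass = batch − LOI = 151.2 − 10.82 = 140.4 lb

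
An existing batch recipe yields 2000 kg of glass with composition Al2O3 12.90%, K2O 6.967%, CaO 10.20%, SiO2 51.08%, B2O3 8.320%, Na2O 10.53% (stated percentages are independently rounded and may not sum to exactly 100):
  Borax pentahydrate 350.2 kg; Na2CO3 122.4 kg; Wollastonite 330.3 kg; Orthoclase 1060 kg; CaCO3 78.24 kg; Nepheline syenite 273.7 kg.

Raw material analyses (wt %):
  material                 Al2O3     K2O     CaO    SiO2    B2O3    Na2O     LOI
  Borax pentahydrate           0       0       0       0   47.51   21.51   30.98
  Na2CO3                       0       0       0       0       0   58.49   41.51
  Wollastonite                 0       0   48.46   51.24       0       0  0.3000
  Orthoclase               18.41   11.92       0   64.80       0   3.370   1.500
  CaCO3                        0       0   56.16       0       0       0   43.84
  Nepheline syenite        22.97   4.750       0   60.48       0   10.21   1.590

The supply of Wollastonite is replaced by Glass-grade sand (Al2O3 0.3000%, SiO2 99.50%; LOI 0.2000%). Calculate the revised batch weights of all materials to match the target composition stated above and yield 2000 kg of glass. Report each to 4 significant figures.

Revised batch per 2000 kg glass:
  Borax pentahydrate: 350.2 kg
  Na2CO3: 122.9 kg
  Glass-grade sand: 171.2 kg
  Orthoclase: 1061 kg
  CaCO3: 363.2 kg
  Nepheline syenite: 270.4 kg
Total batch = 2339 kg; LOI loss = 339.3 kg

Working values are displayed, rounded to four significant digits, at each printed step — the working math carries full precision at every stage — each reported value takes just one rounding; derived quantities (LOI, glass mass, the totals, yield, the six compositions) are carried in full float precision from the batch weights per 2000 kg of glass, as they appear in the question or the answer.
Per-oxide target masses for 2000 kg glass:
  Al2O3: 12.90% × 2000 = 258.0 kg
  K2O: 6.967% × 2000 = 139.3 kg
  CaO: 10.20% × 2000 = 204.0 kg
  SiO2: 51.08% × 2000 = 1022 kg
  B2O3: 8.320% × 2000 = 166.4 kg
  Na2O: 10.53% × 2000 = 210.6 kg
Balance tally, oxide-wise, using the reported weights, versus the basis set out (sums match the target masses once rounding is allowed for):
  Al2O3: 171.2·0.003000 + 1061·0.1841 + 270.4·0.2297 = 258.0 kg (target 258.0 kg)
  K2O: 1061·0.1192 + 270.4·0.04750 = 139.3 kg (target 139.3 kg)
  CaO: 363.2·0.5616 = 204.0 kg (target 204.0 kg)
  SiO2: 171.2·0.9950 + 1061·0.6480 + 270.4·0.6048 = 1021 kg (target 1022 kg)
  B2O3: 350.2·0.4751 = 166.4 kg (target 166.4 kg)
  Na2O: 350.2·0.2151 + 122.9·0.5849 + 1061·0.03370 + 270.4·0.1021 = 210.6 kg (target 210.6 kg)
Mass balance on the glass: total batch − LOI = 2000 kg (per-oxide target masses sum to 2000 kg; with the basis standing at 2000 kg — a pure rounding effect).
Batch total: Σ batch = 2339 kg; ignition loss, Σ(batch × LOI) = 339.3 kg; the yield ratio, glass ÷ batch: 85.49%.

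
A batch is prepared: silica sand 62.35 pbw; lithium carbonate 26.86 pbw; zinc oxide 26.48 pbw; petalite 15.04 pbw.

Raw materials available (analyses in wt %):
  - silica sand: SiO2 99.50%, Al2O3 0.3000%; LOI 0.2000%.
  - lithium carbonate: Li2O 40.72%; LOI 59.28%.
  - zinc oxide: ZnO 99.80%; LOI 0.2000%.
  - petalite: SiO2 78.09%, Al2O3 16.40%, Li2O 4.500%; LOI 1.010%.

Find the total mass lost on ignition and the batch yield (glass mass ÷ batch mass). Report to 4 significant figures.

LOI loss = 16.25 pbw; glass = 114.5 pbw; yield = 87.57%

Full float precision is maintained from first step to last. In-progress results are displayed with 4-significant-digit rounding in the printout; every reported result takes exactly one rounding; all derived quantities, which include yield, LOI, four oxide percentages, totals, glass mass, are computed in full float precision, as given in the problem or answer text, from the weighed amounts on 114.5 pbw of glass.
Loss on ignition, line by line:
  silica sand: 62.35 × 0.002000 = 0.1247 pbw
  lithium carbonate: 26.86 × 0.5928 = 15.92 pbw
  zinc oxide: 26.48 × 0.002000 = 0.05296 pbw
  petalite: 15.04 × 0.01010 = 0.1519 pbw
Total LOI = 16.25 pbw
Glass = batch − LOI = 130.7 − 16.25 = 114.5 pbw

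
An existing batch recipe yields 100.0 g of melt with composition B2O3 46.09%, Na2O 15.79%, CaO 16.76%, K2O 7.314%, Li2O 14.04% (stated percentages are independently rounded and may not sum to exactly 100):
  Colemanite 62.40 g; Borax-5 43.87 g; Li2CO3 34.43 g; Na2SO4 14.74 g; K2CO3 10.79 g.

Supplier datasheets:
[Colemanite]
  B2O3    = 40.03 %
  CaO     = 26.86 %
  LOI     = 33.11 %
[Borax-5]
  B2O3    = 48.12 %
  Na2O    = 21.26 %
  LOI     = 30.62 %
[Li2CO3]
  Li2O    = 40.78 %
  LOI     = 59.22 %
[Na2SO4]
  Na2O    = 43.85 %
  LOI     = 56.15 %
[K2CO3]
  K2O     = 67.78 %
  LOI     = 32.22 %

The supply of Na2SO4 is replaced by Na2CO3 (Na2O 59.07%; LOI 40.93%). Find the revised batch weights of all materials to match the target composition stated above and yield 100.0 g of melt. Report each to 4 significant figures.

Revised batch per 100.0 g melt:
  Colemanite: 62.40 g
  Borax-5: 43.87 g
  Li2CO3: 34.43 g
  Na2CO3: 10.94 g
  K2CO3: 10.79 g
Total batch = 162.4 g; LOI loss = 62.44 g

All internal work carries full precision at all times; working values appear, rounded to four significant figures, between the steps. Every reported result is rounded just once; the derived quantities are rebuilt in full float precision (net glass mass, the yield, the totals, ignition loss, the five compositions) from the batch weights on 100.0 g of glass, as written in the problem or the answer.
The oxide mass targets at 100.0 g melt:
  B2O3: 46.09% × 100.0 = 46.09 g
  Na2O: 15.79% × 100.0 = 15.79 g
  CaO: 16.76% × 100.0 = 16.76 g
  K2O: 7.314% × 100.0 = 7.314 g
  Li2O: 14.04% × 100.0 = 14.04 g
Balance tally, oxide-wise, per the reported batch figures, for the quoted basis mass (summed amounts equal target values up to rounding of the answer):
  B2O3: 62.40·0.4003 + 43.87·0.4812 = 46.09 g (target 46.09 g)
  Na2O: 43.87·0.2126 + 10.94·0.5907 = 15.79 g (target 15.79 g)
  CaO: 62.40·0.2686 = 16.76 g (target 16.76 g)
  K2O: 10.79·0.6778 = 7.313 g (target 7.314 g)
  Li2O: 34.43·0.4078 = 14.04 g (target 14.04 g)
Consistency of the glass mass: whole batch net of LOI = 99.99 g (targets for the oxides total 99.99 g; with the basis standing at 100.0 g — differing by rounding only).
Adding the batch up: Σ batch = 162.4 g; loss to ignition Σ batch·LOI = 62.44 g; yield: glass divided by total = 61.56%.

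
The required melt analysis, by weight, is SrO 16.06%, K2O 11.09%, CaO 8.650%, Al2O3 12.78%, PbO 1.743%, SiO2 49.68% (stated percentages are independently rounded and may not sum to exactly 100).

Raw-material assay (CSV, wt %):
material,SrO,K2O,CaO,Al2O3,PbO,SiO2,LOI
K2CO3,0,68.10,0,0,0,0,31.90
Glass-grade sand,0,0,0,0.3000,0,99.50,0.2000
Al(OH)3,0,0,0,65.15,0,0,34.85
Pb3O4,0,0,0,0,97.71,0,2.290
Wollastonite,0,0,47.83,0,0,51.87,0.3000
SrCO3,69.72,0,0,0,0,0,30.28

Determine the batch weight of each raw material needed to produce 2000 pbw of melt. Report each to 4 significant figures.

Batch per 2000 pbw melt:
  K2CO3: 325.7 pbw
  Glass-grade sand: 810.0 pbw
  Al(OH)3: 388.6 pbw
  Pb3O4: 35.68 pbw
  Wollastonite: 361.7 pbw
  SrCO3: 460.7 pbw
Total batch = 2382 pbw; LOI loss = 382.3 pbw; yield = 83.95%

All arithmetic keeps full precision in all steps; rounding to four significant figures applies to every working value as printed — a single rounding completes every reported number — derived quantities (ignition loss, net glass mass, the yield, six oxide percentages, the totals) are re-derived in full precision from the weighed amounts per 2000 pbw of glass as quoted within either problem or answer.
Per-oxide target masses for 2000 pbw melt:
  SrO: 16.06% × 2000 = 321.2 pbw
  K2O: 11.09% × 2000 = 221.8 pbw
  CaO: 8.650% × 2000 = 173.0 pbw
  Al2O3: 12.78% × 2000 = 255.6 pbw
  PbO: 1.743% × 2000 = 34.86 pbw
  SiO2: 49.68% × 2000 = 993.6 pbw
Per-oxide balance check on the weights just shown, on the stated basis (sum by sum, the targets are met once rounding is allowed for):
  SrO: 460.7·0.6972 = 321.2 pbw (target 321.2 pbw)
  K2O: 325.7·0.6810 = 221.8 pbw (target 221.8 pbw)
  CaO: 361.7·0.4783 = 173.0 pbw (target 173.0 pbw)
  Al2O3: 810.0·0.003000 + 388.6·0.6515 = 255.6 pbw (target 255.6 pbw)
  PbO: 35.68·0.9771 = 34.86 pbw (target 34.86 pbw)
  SiO2: 810.0·0.9950 + 361.7·0.5187 = 993.6 pbw (target 993.6 pbw)
Glass mass check: total batch − LOI = 2000 pbw (summing oxide targets gives 2000 pbw; basis as stated: 2000 pbw — gaps are rounding artifacts).
Adding the batch up: Σ batch = 2382 pbw; the LOI term Σ batch·LOI equals 382.3 pbw; as yield: glass ÷ batch → 83.95%.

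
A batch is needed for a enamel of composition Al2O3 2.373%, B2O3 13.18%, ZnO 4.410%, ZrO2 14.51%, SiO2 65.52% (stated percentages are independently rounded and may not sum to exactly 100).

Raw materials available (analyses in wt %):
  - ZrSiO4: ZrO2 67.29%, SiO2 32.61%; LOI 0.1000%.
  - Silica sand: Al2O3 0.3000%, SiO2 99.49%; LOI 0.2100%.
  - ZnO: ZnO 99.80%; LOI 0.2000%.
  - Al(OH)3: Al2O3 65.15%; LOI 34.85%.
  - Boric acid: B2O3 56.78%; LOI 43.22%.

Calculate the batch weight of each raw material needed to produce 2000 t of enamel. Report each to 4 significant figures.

In-progress results are shown, rounded to 4 significant digits, alongside each step. The working math runs at full precision from start to finish — exactly one rounding lands on every reported value — the derived quantities (yield, net glass mass, the totals, LOI, five oxide percentages) are carried from the weighed amounts at 2000 t of glass at full precision as set out in problem or answer.
Per-oxide target masses for 2000 t enamel:
  Al2O3: 2.373% × 2000 = 47.46 t
  B2O3: 13.18% × 2000 = 263.6 t
  ZnO: 4.410% × 2000 = 88.20 t
  ZrO2: 14.51% × 2000 = 290.2 t
  SiO2: 65.52% × 2000 = 1310 t
Mass-balance tally per oxide given the weights on record, for the quoted basis mass (summed amounts equal target values within answer rounding):
  Al2O3: 1176·0.003000 + 67.43·0.6515 = 47.46 t (target 47.46 t)
  B2O3: 464.2·0.5678 = 263.6 t (target 263.6 t)
  ZnO: 88.38·0.9980 = 88.20 t (target 88.20 t)
  ZrO2: 431.3·0.6729 = 290.2 t (target 290.2 t)
  SiO2: 431.3·0.3261 + 1176·0.9949 = 1311 t (target 1310 t)
Mass balance on the glass: Σ batch − LOI loss = 2000 t (summing oxide targets gives 2000 t; against the stated basis, 2000 t — differing by rounding only).
Total batch = Σ batch = 2227 t; LOI removed, Σ of batch·LOI: 227.2 t; yield, glass over the total, = 89.80%.

Batch per 2000 t enamel:
  ZrSiO4: 431.3 t
  Silica sand: 1176 t
  ZnO: 88.38 t
  Al(OH)3: 67.43 t
  Boric acid: 464.2 t
Total batch = 2227 t; LOI loss = 227.2 t; yield = 89.80%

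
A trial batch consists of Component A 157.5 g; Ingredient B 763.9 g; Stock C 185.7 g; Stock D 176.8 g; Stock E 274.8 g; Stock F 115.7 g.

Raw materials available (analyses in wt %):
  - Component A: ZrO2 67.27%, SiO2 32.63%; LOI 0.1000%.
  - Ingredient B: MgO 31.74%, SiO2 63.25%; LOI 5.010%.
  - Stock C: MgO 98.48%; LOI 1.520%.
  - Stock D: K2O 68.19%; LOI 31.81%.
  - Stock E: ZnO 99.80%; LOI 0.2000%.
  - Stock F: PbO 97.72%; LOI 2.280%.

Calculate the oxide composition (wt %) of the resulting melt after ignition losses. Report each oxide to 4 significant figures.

Glass mass = 1574 g (batch 1674 − LOI 100.7).
Composition: K2O 7.661%, MgO 27.03%, ZrO2 6.732%, ZnO 17.43%, PbO 7.184%, SiO2 33.97%

Working values appear rounded off to 4 significant figures when written out; all internal work keeps full precision throughout; a single rounding completes every reported number; the derived quantities (the yield, the six compositions, totals, glass mass, ignition loss) are re-derived from the batch weights for 1574 g of glass in full float precision, as set out in the problem or the answer.
Per-oxide mass from batch:
  K2O: 176.8·0.6819 = 120.6 g
  MgO: 763.9·0.3174 + 185.7·0.9848 = 425.3 g
  ZrO2: 157.5·0.6727 = 106.0 g
  ZnO: 274.8·0.9980 = 274.3 g
  PbO: 115.7·0.9772 = 113.1 g
  SiO2: 157.5·0.3263 + 763.9·0.6325 = 534.6 g
LOI: 157.5·0.001000 + 763.9·0.05010 + 185.7·0.01520 + 176.8·0.3181 + 274.8·0.002000 + 115.7·0.02280 = 100.7 g
Glass mass = batch − LOI = 1674 − 100.7 = 1574 g (the oxide masses sum to this)
oxide / glass × 100 gives the wt %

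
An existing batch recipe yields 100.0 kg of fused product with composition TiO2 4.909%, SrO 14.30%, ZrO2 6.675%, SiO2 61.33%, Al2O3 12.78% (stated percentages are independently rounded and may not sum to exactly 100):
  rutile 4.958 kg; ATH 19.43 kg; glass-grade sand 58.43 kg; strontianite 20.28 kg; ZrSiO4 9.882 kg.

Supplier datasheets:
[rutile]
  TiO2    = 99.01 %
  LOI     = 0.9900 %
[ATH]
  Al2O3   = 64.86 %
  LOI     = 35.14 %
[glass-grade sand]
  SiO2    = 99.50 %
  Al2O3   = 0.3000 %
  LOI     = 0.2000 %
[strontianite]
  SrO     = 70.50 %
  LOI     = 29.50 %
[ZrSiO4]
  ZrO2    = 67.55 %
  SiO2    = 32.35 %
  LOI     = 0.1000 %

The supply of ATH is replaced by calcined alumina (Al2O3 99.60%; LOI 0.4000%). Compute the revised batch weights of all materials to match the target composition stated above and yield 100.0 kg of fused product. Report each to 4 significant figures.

Mid-chain values are printed, with 4-significant-figure rounding, when written out. Full float precision is carried through the solve; a single rounding yields each reported value. The derived quantities are rebuilt in exact precision (the five compositions, totals, yield, glass mass, LOI) from the weighed amounts on 100.0 kg of glass as set out in question or answer.
Oxide-by-oxide targets in 100.0 kg fused product:
  TiO2: 4.909% × 100.0 = 4.909 kg
  SrO: 14.30% × 100.0 = 14.30 kg
  ZrO2: 6.675% × 100.0 = 6.675 kg
  SiO2: 61.33% × 100.0 = 61.33 kg
  Al2O3: 12.78% × 100.0 = 12.78 kg
Mass-balance tally per oxide applying the batch weights above, at the basis given (target by target, the sums agree modulo rounding of the values):
  TiO2: 4.958·0.9901 = 4.909 kg (target 4.909 kg)
  SrO: 20.28·0.7050 = 14.30 kg (target 14.30 kg)
  ZrO2: 9.882·0.6755 = 6.675 kg (target 6.675 kg)
  SiO2: 58.43·0.9950 + 9.882·0.3235 = 61.33 kg (target 61.33 kg)
  Al2O3: 12.66·0.9960 + 58.43·0.003000 = 12.78 kg (target 12.78 kg)
Auditing the glass mass value: the batch minus its LOI: 100.0 kg (the targets, summed, come to 99.99 kg; the stated basis being 100.0 kg — gaps are rounding artifacts).
Whole-batch sum: Σ batch = 106.2 kg; the LOI term Σ batch·LOI equals 6.209 kg; glass ÷ batch gives a yield of 94.15%.

Revised batch per 100.0 kg fused product:
  rutile: 4.958 kg
  calcined alumina: 12.66 kg
  glass-grade sand: 58.43 kg
  strontianite: 20.28 kg
  ZrSiO4: 9.882 kg
Total batch = 106.2 kg; LOI loss = 6.209 kg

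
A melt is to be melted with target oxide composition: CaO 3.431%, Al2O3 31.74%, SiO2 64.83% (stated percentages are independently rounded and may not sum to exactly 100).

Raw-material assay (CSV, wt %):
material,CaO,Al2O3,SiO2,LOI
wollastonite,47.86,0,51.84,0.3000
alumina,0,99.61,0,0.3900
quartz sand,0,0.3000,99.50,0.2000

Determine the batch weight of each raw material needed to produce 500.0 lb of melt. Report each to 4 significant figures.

Batch per 500.0 lb melt:
  wollastonite: 35.84 lb
  alumina: 158.4 lb
  quartz sand: 307.1 lb
Total batch = 501.3 lb; LOI loss = 1.339 lb; yield = 99.73%

Full float precision is kept all the way through; intermediates are displayed rounded to 4 significant digits in the working; every reported number undergoes a single rounding. Derived quantities (net glass mass, LOI, the three compositions, totals, yield) are recomputed at exact precision from the weighed amounts at 500.0 lb of glass as written in the question or the answer.
Per-oxide target masses for 500.0 lb melt:
  CaO: 3.431% × 500.0 = 17.16 lb
  Al2O3: 31.74% × 500.0 = 158.7 lb
  SiO2: 64.83% × 500.0 = 324.2 lb
Balance tally, oxide-wise, with the batch weights as given, for the quoted basis mass (each sum matches its target mass up to rounding of the answer):
  CaO: 35.84·0.4786 = 17.15 lb (target 17.16 lb)
  Al2O3: 158.4·0.9961 + 307.1·0.003000 = 158.7 lb (target 158.7 lb)
  SiO2: 35.84·0.5184 + 307.1·0.9950 = 324.1 lb (target 324.2 lb)
Mass balance on the glass: batch Σ − ignition loss = 500.0 lb (targets for the oxides total 500.0 lb; with the basis standing at 500.0 lb — deltas are rounding alone).
Whole-batch sum: Σ batch = 501.3 lb; ignition loss, Σ(batch × LOI) = 1.339 lb; as yield: glass ÷ batch → 99.73%.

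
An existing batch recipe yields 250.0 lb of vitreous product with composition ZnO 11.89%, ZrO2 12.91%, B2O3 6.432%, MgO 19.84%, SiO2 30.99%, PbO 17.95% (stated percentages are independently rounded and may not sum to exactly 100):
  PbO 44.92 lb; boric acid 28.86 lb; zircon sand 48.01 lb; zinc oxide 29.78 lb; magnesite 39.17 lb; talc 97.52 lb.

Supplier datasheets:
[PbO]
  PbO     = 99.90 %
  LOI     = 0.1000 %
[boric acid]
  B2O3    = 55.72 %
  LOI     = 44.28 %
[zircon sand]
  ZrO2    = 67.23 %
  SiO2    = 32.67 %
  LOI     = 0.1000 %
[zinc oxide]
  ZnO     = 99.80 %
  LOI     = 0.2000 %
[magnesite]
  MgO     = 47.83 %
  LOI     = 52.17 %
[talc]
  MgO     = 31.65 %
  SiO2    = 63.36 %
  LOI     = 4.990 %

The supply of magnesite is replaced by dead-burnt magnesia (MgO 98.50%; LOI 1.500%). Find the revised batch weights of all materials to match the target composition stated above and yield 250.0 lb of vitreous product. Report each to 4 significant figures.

Each numeric step holds exact precision in every operation; in-progress results are printed with 4-significant-figure rounding across the worked steps. Exactly one rounding lands on each reported number. Derived quantities are recomputed from the weighed amounts per 250.0 lb of glass in full float precision (totals, the six compositions, the yield, glass mass, LOI), as quoted within problem or answer.
Oxide-by-oxide targets in 250.0 lb vitreous product:
  ZnO: 11.89% × 250.0 = 29.72 lb
  ZrO2: 12.91% × 250.0 = 32.28 lb
  B2O3: 6.432% × 250.0 = 16.08 lb
  MgO: 19.84% × 250.0 = 49.60 lb
  SiO2: 30.99% × 250.0 = 77.47 lb
  PbO: 17.95% × 250.0 = 44.88 lb
Per-oxide balance check working from each reported weight, under the basis named above (summed amounts equal target values once rounding is allowed for):
  ZnO: 29.78·0.9980 = 29.72 lb (target 29.72 lb)
  ZrO2: 48.01·0.6723 = 32.28 lb (target 32.28 lb)
  B2O3: 28.86·0.5572 = 16.08 lb (target 16.08 lb)
  MgO: 19.02·0.9850 + 97.52·0.3165 = 49.60 lb (target 49.60 lb)
  SiO2: 48.01·0.3267 + 97.52·0.6336 = 77.47 lb (target 77.47 lb)
  PbO: 44.92·0.9990 = 44.88 lb (target 44.88 lb)
Glass mass check: batch total minus LOI = 250.0 lb (oxide target masses add up to 250.0 lb; stated basis 250.0 lb — a pure rounding effect).
Total batch = Σ batch = 268.1 lb; loss to ignition Σ batch·LOI = 18.08 lb; the yield ratio, glass ÷ batch: 93.26%.

Revised batch per 250.0 lb vitreous product:
  PbO: 44.92 lb
  boric acid: 28.86 lb
  zircon sand: 48.01 lb
  zinc oxide: 29.78 lb
  dead-burnt magnesia: 19.02 lb
  talc: 97.52 lb
Total batch = 268.1 lb; LOI loss = 18.08 lb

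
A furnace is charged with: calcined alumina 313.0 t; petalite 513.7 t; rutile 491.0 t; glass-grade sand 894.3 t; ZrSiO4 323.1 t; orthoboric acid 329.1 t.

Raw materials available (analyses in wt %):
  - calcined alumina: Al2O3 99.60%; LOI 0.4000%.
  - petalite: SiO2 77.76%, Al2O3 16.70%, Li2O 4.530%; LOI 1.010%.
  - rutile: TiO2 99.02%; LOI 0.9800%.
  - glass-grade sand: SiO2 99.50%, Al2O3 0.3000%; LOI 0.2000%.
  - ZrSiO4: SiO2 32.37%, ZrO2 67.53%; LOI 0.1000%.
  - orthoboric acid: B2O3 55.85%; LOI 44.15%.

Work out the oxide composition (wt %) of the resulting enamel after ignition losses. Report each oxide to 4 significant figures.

Glass mass = 2706 t (batch 2864 − LOI 158.7).
Composition: TiO2 17.97%, SiO2 51.52%, ZrO2 8.065%, Al2O3 14.79%, Li2O 0.8601%, B2O3 6.794%

All arithmetic keeps full float precision at all times — mid-chain values are displayed (rounded to four significant digits) when written out. A single rounding produces each reported value; derived quantities (six oxide percentages, net glass mass, the totals, ignition loss, the yield) are computed from the batch weights on 2706 t of glass at full float precision as set out in the question or the answer.
Per-oxide mass from batch:
  TiO2: 491.0·0.9902 = 486.2 t
  SiO2: 513.7·0.7776 + 894.3·0.9950 + 323.1·0.3237 = 1394 t
  ZrO2: 323.1·0.6753 = 218.2 t
  Al2O3: 313.0·0.9960 + 513.7·0.1670 + 894.3·0.003000 = 400.2 t
  Li2O: 513.7·0.04530 = 23.27 t
  B2O3: 329.1·0.5585 = 183.8 t
LOI: 313.0·0.004000 + 513.7·0.01010 + 491.0·0.009800 + 894.3·0.002000 + 323.1·0.001000 + 329.1·0.4415 = 158.7 t
batch − LOI leaves glass = 2864 − 158.7 = 2706 t (the oxide masses sum to this)
wt % = oxide mass / glass mass × 100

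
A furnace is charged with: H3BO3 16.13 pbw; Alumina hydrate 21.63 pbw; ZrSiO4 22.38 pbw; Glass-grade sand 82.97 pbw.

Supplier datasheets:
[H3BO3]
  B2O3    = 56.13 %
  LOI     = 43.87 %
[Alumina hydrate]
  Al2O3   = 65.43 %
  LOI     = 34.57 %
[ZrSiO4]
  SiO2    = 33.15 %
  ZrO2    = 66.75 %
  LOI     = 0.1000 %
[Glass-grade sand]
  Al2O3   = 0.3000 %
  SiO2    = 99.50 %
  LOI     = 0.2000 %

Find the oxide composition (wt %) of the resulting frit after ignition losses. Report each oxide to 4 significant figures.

Glass mass = 128.4 pbw (batch 143.1 − LOI 14.74).
Composition: Al2O3 11.22%, SiO2 70.09%, B2O3 7.053%, ZrO2 11.64%

Every computation carries exact precision end to end; values along the way are printed, rounded to four significant figures, on the page. Each reported value sees exactly one rounding. The derived quantities are rebuilt at full float precision (LOI, four oxide percentages, the totals, net glass mass, the yield) using the weight values at 128.4 pbw of glass precisely as stated by problem or answer.
Mass of each oxide from the mix:
  Al2O3: 21.63·0.6543 + 82.97·0.003000 = 14.40 pbw
  SiO2: 22.38·0.3315 + 82.97·0.9950 = 89.97 pbw
  B2O3: 16.13·0.5613 = 9.054 pbw
  ZrO2: 22.38·0.6675 = 14.94 pbw
LOI: 16.13·0.4387 + 21.63·0.3457 + 22.38·0.001000 + 82.97·0.002000 = 14.74 pbw
Glass = total batch minus LOI = 143.1 − 14.74 = 128.4 pbw (matching Σ of the oxides)
percent by weight: oxide/glass ×100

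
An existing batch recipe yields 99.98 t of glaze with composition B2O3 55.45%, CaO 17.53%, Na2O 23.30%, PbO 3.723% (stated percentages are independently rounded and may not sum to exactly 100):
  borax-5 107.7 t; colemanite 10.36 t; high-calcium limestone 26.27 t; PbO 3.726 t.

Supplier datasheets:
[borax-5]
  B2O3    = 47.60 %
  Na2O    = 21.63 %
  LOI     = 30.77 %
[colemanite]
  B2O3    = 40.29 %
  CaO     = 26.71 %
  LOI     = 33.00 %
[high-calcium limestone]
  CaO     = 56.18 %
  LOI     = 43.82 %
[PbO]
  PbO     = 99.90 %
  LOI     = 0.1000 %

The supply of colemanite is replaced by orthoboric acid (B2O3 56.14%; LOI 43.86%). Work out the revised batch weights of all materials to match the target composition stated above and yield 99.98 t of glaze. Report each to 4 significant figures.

The intermediate values are shown (rounded to 4 significant figures) as written. All internal work holds full precision through the solve. Each reported number is rounded a single time; all derived quantities (the totals, ignition loss, net glass mass, four oxide percentages, yield) are recomputed from the weighed amounts on 99.98 t of glass at exact precision exactly as shown in problem or answer.
The oxide mass targets at 99.98 t glaze:
  B2O3: 55.45% × 99.98 = 55.44 t
  CaO: 17.53% × 99.98 = 17.53 t
  Na2O: 23.30% × 99.98 = 23.30 t
  PbO: 3.723% × 99.98 = 3.722 t
Balance tally, oxide-wise, using the reported weights, per the basis as stated (target by target, the sums agree given rounding of the digits):
  B2O3: 107.7·0.4760 + 7.435·0.5614 = 55.44 t (target 55.44 t)
  CaO: 31.20·0.5618 = 17.53 t (target 17.53 t)
  Na2O: 107.7·0.2163 = 23.30 t (target 23.30 t)
  PbO: 3.726·0.9990 = 3.722 t (target 3.722 t)
The glass-mass cross-check: batch total minus LOI = 99.99 t (per-oxide target masses sum to 99.98 t; against the stated basis, 99.98 t — gaps are rounding artifacts).
Batch grand total — Σ batch = 150.1 t; ignition loss, Σ(batch × LOI) = 50.08 t; yield, glass over the total, = 66.63%.

Revised batch per 99.98 t glaze:
  borax-5: 107.7 t
  orthoboric acid: 7.435 t
  high-calcium limestone: 31.20 t
  PbO: 3.726 t
Total batch = 150.1 t; LOI loss = 50.08 t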